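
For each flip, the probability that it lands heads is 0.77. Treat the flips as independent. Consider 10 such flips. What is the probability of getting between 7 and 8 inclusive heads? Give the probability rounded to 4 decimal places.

X ~ Binomial(10, 0.77); P(7 ≤ X ≤ 8) = Σ C(10,k) p^k (1−p)^(10−k) over k:
  k=7: C(10,7)·0.77^7·0.23^3 = 0.234315
  k=8: C(10,8)·0.77^8·0.23^2 = 0.294167
Total = 0.528482

0.5285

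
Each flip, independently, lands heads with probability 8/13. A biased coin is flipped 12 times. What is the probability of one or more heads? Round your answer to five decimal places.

P(at least one) = 1 − P(none) = 1 − (1 − 0.615385)^12
= 1 − 0.0000105 = 0.9999895

0.99999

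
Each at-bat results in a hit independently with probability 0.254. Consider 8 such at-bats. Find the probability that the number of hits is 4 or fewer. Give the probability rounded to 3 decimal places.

0.971

X ~ Binomial(8, 0.254); P(X ≤ 4) = Σ C(8,k) p^k (1−p)^(8−k) over k:
  k=0: C(8,0)·0.254^0·0.746^8 = 0.09592
  k=1: C(8,1)·0.254^1·0.746^7 = 0.26127
  k=2: C(8,2)·0.254^2·0.746^6 = 0.31136
  k=3: C(8,3)·0.254^3·0.746^5 = 0.21202
  k=4: C(8,4)·0.254^4·0.746^4 = 0.09024
Total = 0.97081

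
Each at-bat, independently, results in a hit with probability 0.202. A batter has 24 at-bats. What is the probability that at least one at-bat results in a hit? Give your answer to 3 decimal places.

P(at least one) = 1 − P(none) = 1 − (1 − 0.202)^24
= 1 − 0.00445 = 0.99555

0.996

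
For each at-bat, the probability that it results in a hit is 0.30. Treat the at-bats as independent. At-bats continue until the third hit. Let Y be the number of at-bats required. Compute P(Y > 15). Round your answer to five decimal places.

0.12683

Needing more than 15 at-bats ⇔ fewer than 3 successes in the first 15. With X ~ Binomial(15, 0.30), P(Y > 15) = P(X ≤ 2).
  k=0: C(15,0)·0.30^0·0.70^15 = 0.0047476
  k=1: C(15,1)·0.30^1·0.70^14 = 0.0305200
  k=2: C(15,2)·0.30^2·0.70^13 = 0.0915601
P(X ≤ 2) = 0.1268277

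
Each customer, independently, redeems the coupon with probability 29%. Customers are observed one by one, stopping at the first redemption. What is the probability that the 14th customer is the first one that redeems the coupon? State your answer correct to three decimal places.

Geometric (trials to first success), p = 0.29.
P(Y = 14) = (1−p)^13 · p = 0.011651 · 0.29 = 0.00338

0.003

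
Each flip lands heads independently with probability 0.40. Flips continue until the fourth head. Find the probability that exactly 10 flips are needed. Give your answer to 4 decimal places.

0.1003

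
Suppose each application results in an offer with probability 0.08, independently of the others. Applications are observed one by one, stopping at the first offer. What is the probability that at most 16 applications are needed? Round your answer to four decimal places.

0.7366

Y = number of applications to the first success; geometric, p = 0.08.
P(Y ≤ 16) = 1 − (1−p)^16 = 1 − 0.263394 = 0.736606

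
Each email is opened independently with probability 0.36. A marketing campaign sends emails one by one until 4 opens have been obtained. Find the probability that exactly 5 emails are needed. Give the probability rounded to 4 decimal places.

Y = trial on which the fourth success occurs; negative binomial, r=4, p=0.36.
P(Y=5) = C(4,3) · p^4 · (1−p)^1
= 4 · 0.016796 · 0.64 = 0.042998

0.0430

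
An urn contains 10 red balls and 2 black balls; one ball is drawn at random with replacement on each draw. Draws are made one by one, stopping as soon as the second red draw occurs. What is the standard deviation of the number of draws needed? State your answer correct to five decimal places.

Y = total draws until the second success; negative binomial with r=2, p=0.833333.
SD(Y) = √[r(1−p)/p²] = √(0.4800000) = 0.6928203

0.69282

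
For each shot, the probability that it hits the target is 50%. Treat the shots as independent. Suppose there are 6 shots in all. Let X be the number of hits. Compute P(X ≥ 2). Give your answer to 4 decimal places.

X ~ Binomial(6, 0.50); P(X ≥ 2) = Σ C(6,k) p^k (1−p)^(6−k) over k:
  k=2: C(6,2)·0.50^2·0.50^4 = 0.234375
  k=3: C(6,3)·0.50^3·0.50^3 = 0.312500
  k=4: C(6,4)·0.50^4·0.50^2 = 0.234375
  k=5: C(6,5)·0.50^5·0.50^1 = 0.093750
  k=6: C(6,6)·0.50^6·0.50^0 = 0.015625
Total = 0.890625

0.8906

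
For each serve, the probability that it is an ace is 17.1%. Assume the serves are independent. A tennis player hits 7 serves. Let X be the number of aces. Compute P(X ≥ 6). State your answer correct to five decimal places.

X ~ Binomial(7, 0.171); P(X ≥ 6) = Σ C(7,k) p^k (1−p)^(7−k) over k:
  k=6: C(7,6)·0.171^6·0.829^1 = 0.0001451
  k=7: C(7,7)·0.171^7·0.829^0 = 0.0000043
Total = 0.0001494

0.00015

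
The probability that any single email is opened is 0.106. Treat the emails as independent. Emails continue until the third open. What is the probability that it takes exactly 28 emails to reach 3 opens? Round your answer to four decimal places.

0.0254

Y = trial on which the third success occurs; negative binomial, r=3, p=0.106.
P(Y=28) = C(27,2) · p^3 · (1−p)^25
= 351 · 0.001191 · 0.060735 = 0.025390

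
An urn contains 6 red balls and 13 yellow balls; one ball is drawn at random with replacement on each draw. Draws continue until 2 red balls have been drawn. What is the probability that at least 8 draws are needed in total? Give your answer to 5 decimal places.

Needing more than 7 draws ⇔ fewer than 2 successes in the first 7. With X ~ Binomial(7, 0.315789), P(Y > 7) = P(X ≤ 1).
  k=0: C(7,0)·0.315789^0·0.684211^7 = 0.0701986
  k=1: C(7,1)·0.315789^1·0.684211^6 = 0.2267954
P(X ≤ 1) = 0.2969939

0.29699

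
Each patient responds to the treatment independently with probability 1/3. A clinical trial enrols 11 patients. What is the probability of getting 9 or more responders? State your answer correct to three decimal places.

0.001

X ~ Binomial(11, 0.333333); P(X ≥ 9) = Σ C(11,k) p^k (1−p)^(11−k) over k:
  k=9: C(11,9)·0.333333^9·0.666667^2 = 0.00124
  k=10: C(11,10)·0.333333^10·0.666667^1 = 0.00012
  k=11: C(11,11)·0.333333^11·0.666667^0 = 0.00001
Total = 0.00137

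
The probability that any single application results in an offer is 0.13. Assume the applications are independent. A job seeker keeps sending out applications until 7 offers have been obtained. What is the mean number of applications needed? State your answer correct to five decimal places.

53.84615

Y = total applications until the seventh success; negative binomial with r=7, p=0.13.
E[Y] = r / p = 7 / 0.13 = 53.8461538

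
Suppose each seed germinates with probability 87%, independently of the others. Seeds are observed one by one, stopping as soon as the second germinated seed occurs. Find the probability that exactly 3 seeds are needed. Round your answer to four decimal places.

Y = trial on which the second success occurs; negative binomial, r=2, p=0.87.
P(Y=3) = C(2,1) · p^2 · (1−p)^1
= 2 · 0.7569 · 0.13 = 0.196794

0.1968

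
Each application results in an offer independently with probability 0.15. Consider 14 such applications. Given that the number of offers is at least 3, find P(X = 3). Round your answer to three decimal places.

0.584

X ~ Binomial(14, 0.15). Want P(X=3 | X≥3) = P(X=3) / P(X≥3).
P(X=3) = C(14,3)·0.15^3·0.85^11 = 0.20558
P(X≥3) = 1 − 0.10277 − 0.25390 − 0.29124 = 0.35209
Ratio = 0.20558 / 0.35209 = 0.58389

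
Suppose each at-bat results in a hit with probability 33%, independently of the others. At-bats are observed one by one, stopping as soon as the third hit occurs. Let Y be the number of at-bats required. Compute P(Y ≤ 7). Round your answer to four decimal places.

0.4217

Finishing within 7 at-bats ⇔ at least 3 successes in the first 7. With X ~ Binomial(7, 0.33), P(Y ≤ 7) = 1 − P(X ≤ 2).
  k=0: C(7,0)·0.33^0·0.67^7 = 0.060607
  k=1: C(7,1)·0.33^1·0.67^6 = 0.208959
  k=2: C(7,2)·0.33^2·0.67^5 = 0.308760
1 − 0.578326 = 0.421674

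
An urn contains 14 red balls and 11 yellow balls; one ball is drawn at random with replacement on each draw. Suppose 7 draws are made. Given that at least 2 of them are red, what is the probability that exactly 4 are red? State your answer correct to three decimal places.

0.303

X ~ Binomial(7, 0.56). Want P(X=4 | X≥2) = P(X=4) / P(X≥2).
P(X=4) = C(7,4)·0.56^4·0.44^3 = 0.29321
P(X≥2) = 1 − 0.00319 − 0.02844 = 0.96836
Ratio = 0.29321 / 0.96836 = 0.30279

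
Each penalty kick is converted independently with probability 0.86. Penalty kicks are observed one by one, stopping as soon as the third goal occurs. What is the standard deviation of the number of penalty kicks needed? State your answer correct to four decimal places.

0.7536

Y = total penalty kicks until the third success; negative binomial with r=3, p=0.86.
SD(Y) = √[r(1−p)/p²] = √(0.567875) = 0.753574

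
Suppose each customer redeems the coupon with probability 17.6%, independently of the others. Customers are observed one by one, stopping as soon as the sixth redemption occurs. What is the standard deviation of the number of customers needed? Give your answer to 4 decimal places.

12.6336

Y = total customers until the sixth success; negative binomial with r=6, p=0.176.
SD(Y) = √[r(1−p)/p²] = √(159.607438) = 12.633584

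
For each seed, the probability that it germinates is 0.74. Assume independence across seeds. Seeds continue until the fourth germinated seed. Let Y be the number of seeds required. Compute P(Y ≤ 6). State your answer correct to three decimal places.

0.814

Finishing within 6 seeds ⇔ at least 4 successes in the first 6. With X ~ Binomial(6, 0.74), P(Y ≤ 6) = 1 − P(X ≤ 3).
  k=0: C(6,0)·0.74^0·0.26^6 = 0.00031
  k=1: C(6,1)·0.74^1·0.26^5 = 0.00528
  k=2: C(6,2)·0.74^2·0.26^4 = 0.03754
  k=3: C(6,3)·0.74^3·0.26^3 = 0.14244
1 − 0.18556 = 0.81444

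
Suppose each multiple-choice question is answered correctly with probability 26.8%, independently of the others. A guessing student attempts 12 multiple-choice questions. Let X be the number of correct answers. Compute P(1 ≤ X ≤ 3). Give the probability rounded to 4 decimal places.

X ~ Binomial(12, 0.268); P(1 ≤ X ≤ 3) = Σ C(12,k) p^k (1−p)^(12−k) over k:
  k=1: C(12,1)·0.268^1·0.732^11 = 0.103977
  k=2: C(12,2)·0.268^2·0.732^10 = 0.209375
  k=3: C(12,3)·0.268^3·0.732^9 = 0.255521
Total = 0.568873

0.5689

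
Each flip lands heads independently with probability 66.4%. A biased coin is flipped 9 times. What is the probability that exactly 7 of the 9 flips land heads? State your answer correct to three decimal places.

X ~ Binomial(n=9, p=0.664).
P(X=7) = C(9,7) · p^7 · (1−p)^2
= 36 · 0.056908 · 0.1129 = 0.23129

0.231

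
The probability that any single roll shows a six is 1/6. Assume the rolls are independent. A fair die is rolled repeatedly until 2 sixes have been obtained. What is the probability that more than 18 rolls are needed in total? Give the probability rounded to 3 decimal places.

0.173

Needing more than 18 rolls ⇔ fewer than 2 successes in the first 18. With X ~ Binomial(18, 0.166667), P(Y > 18) = P(X ≤ 1).
  k=0: C(18,0)·0.166667^0·0.833333^18 = 0.03756
  k=1: C(18,1)·0.166667^1·0.833333^17 = 0.13522
P(X ≤ 1) = 0.17278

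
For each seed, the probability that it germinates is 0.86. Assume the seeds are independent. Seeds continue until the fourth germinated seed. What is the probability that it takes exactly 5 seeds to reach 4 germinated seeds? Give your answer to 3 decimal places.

Y = trial on which the fourth success occurs; negative binomial, r=4, p=0.86.
P(Y=5) = C(4,3) · p^4 · (1−p)^1
= 4 · 0.54701 · 0.14 = 0.30632

0.306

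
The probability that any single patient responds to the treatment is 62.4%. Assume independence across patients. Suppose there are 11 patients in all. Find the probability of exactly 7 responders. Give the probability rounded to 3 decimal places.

0.243

X ~ Binomial(n=11, p=0.624).
P(X=7) = C(11,7) · p^7 · (1−p)^4
= 330 · 0.036838 · 0.019987 = 0.24297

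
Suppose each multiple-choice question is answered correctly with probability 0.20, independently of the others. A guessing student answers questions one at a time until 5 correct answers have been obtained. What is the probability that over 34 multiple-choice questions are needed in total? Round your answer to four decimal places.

0.1619

Needing more than 34 multiple-choice questions ⇔ fewer than 5 successes in the first 34. With X ~ Binomial(34, 0.20), P(Y > 34) = P(X ≤ 4).
  k=0: C(34,0)·0.20^0·0.80^34 = 0.000507
  k=1: C(34,1)·0.20^1·0.80^33 = 0.004310
  k=2: C(34,2)·0.20^2·0.80^32 = 0.017779
  k=3: C(34,3)·0.20^3·0.80^31 = 0.047410
  k=4: C(34,4)·0.20^4·0.80^30 = 0.091857
P(X ≤ 4) = 0.161863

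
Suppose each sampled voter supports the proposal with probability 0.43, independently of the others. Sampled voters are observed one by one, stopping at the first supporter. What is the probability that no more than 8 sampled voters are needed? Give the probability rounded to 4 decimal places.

0.9889

Y = number of sampled voters to the first success; geometric, p = 0.43.
P(Y ≤ 8) = 1 − (1−p)^8 = 1 − 0.011143 = 0.988857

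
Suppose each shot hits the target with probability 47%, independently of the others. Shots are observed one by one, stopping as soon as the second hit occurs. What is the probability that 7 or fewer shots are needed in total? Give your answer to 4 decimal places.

Finishing within 7 shots ⇔ at least 2 successes in the first 7. With X ~ Binomial(7, 0.47), P(Y ≤ 7) = 1 − P(X ≤ 1).
  k=0: C(7,0)·0.47^0·0.53^7 = 0.011747
  k=1: C(7,1)·0.47^1·0.53^6 = 0.072921
1 − 0.084668 = 0.915332

0.9153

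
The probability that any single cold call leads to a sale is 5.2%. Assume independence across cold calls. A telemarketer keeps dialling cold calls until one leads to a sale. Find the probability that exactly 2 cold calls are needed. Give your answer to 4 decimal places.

Geometric (trials to first success), p = 0.052.
P(Y = 2) = (1−p)^1 · p = 0.948 · 0.052 = 0.049296

0.0493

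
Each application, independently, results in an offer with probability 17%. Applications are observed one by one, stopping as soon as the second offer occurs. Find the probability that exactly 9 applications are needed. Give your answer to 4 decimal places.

0.0627

Y = trial on which the second success occurs; negative binomial, r=2, p=0.17.
P(Y=9) = C(8,1) · p^2 · (1−p)^7
= 8 · 0.0289 · 0.27136 = 0.062739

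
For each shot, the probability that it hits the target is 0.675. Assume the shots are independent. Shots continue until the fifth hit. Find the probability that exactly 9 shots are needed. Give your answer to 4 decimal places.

0.1094

Y = trial on which the fifth success occurs; negative binomial, r=5, p=0.675.
P(Y=9) = C(8,4) · p^5 · (1−p)^4
= 70 · 0.14013 · 0.011157 = 0.109434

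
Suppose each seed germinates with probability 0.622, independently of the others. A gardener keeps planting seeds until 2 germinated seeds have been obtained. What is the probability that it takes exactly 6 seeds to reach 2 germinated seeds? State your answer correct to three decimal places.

Y = trial on which the second success occurs; negative binomial, r=2, p=0.622.
P(Y=6) = C(5,1) · p^2 · (1−p)^4
= 5 · 0.38688 · 0.020416 = 0.03949

0.039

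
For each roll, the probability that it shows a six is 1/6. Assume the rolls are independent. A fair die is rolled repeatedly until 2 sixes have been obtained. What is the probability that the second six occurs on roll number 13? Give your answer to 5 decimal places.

Y = trial on which the second success occurs; negative binomial, r=2, p=0.166667.
P(Y=13) = C(12,1) · p^2 · (1−p)^11
= 12 · 0.027778 · 0.13459 = 0.0448627

0.04486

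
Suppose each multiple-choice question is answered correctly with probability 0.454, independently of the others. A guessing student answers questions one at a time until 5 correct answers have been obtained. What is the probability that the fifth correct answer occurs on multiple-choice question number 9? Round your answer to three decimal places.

Y = trial on which the fifth success occurs; negative binomial, r=5, p=0.454.
P(Y=9) = C(8,4) · p^5 · (1−p)^4
= 70 · 0.019288 · 0.088873 = 0.11999

0.120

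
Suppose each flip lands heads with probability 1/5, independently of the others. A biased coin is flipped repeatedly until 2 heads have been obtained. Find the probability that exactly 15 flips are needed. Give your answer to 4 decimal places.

0.0308

Y = trial on which the second success occurs; negative binomial, r=2, p=0.20.
P(Y=15) = C(14,1) · p^2 · (1−p)^13
= 14 · 0.04 · 0.054976 = 0.030786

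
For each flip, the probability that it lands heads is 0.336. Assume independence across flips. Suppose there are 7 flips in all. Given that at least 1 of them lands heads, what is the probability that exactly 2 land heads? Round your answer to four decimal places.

X ~ Binomial(7, 0.336). Want P(X=2 | X≥1) = P(X=2) / P(X≥1).
P(X=2) = C(7,2)·0.336^2·0.664^5 = 0.306012
P(X≥1) = 1 − 0.056908 = 0.943092
Ratio = 0.306012 / 0.943092 = 0.324477

0.3245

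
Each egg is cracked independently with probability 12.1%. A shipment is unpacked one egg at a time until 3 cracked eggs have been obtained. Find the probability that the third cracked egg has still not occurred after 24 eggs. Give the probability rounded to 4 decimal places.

Needing more than 24 eggs ⇔ fewer than 3 successes in the first 24. With X ~ Binomial(24, 0.121), P(Y > 24) = P(X ≤ 2).
  k=0: C(24,0)·0.121^0·0.879^24 = 0.045262
  k=1: C(24,1)·0.121^1·0.879^23 = 0.149534
  k=2: C(24,2)·0.121^2·0.879^22 = 0.236720
P(X ≤ 2) = 0.431516

0.4315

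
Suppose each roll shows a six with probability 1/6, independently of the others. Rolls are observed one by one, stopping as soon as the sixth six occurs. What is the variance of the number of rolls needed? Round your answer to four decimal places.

180.0000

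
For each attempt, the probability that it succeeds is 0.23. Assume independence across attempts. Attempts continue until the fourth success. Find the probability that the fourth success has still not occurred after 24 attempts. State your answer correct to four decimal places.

0.1637

Needing more than 24 attempts ⇔ fewer than 4 successes in the first 24. With X ~ Binomial(24, 0.23), P(Y > 24) = P(X ≤ 3).
  k=0: C(24,0)·0.23^0·0.77^24 = 0.001887
  k=1: C(24,1)·0.23^1·0.77^23 = 0.013528
  k=2: C(24,2)·0.23^2·0.77^22 = 0.046469
  k=3: C(24,3)·0.23^3·0.77^21 = 0.101789
P(X ≤ 3) = 0.163672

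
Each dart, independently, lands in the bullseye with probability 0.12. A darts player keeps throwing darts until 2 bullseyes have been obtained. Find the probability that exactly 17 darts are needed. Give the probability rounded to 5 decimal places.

0.03386

Y = trial on which the second success occurs; negative binomial, r=2, p=0.12.
P(Y=17) = C(16,1) · p^2 · (1−p)^15
= 16 · 0.0144 · 0.14697 = 0.0338628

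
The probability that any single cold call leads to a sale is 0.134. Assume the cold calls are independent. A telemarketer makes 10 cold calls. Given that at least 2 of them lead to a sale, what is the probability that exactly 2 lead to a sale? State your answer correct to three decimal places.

0.646

X ~ Binomial(10, 0.134). Want P(X=2 | X≥2) = P(X=2) / P(X≥2).
P(X=2) = C(10,2)·0.134^2·0.866^8 = 0.25560
P(X≥2) = 1 − 0.23724 − 0.36708 = 0.39568
Ratio = 0.25560 / 0.39568 = 0.64598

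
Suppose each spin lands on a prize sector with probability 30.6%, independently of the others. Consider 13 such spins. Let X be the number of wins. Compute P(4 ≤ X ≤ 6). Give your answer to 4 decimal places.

0.5292

X ~ Binomial(13, 0.306); P(4 ≤ X ≤ 6) = Σ C(13,k) p^k (1−p)^(13−k) over k:
  k=4: C(13,4)·0.306^4·0.694^9 = 0.234114
  k=5: C(13,5)·0.306^5·0.694^8 = 0.185807
  k=6: C(13,6)·0.306^6·0.694^7 = 0.109235
Total = 0.529156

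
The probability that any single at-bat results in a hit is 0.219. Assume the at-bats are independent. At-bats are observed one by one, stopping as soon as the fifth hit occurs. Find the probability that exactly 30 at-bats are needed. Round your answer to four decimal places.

0.0248

Y = trial on which the fifth success occurs; negative binomial, r=5, p=0.219.
P(Y=30) = C(29,4) · p^5 · (1−p)^25
= 23751 · 0.00050376 · 0.0020715 = 0.024784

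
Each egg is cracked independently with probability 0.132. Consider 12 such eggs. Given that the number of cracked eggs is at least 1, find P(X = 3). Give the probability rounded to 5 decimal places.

0.17320

X ~ Binomial(12, 0.132). Want P(X=3 | X≥1) = P(X=3) / P(X≥1).
P(X=3) = C(12,3)·0.132^3·0.868^9 = 0.1415214
P(X≥1) = 1 − 0.1829097 = 0.8170903
Ratio = 0.1415214 / 0.8170903 = 0.1732016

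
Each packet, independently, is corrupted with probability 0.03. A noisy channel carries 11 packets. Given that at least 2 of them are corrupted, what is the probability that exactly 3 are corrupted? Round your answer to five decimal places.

0.08444

X ~ Binomial(11, 0.03). Want P(X=3 | X≥2) = P(X=3) / P(X≥2).
P(X=3) = C(11,3)·0.03^3·0.97^8 = 0.0034916
P(X≥2) = 1 − 0.7153014 − 0.2433500 = 0.0413486
Ratio = 0.0034916 / 0.0413486 = 0.0844424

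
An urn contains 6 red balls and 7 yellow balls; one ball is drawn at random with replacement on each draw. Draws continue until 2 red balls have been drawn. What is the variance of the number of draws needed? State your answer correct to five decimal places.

5.05556

Y = total draws until the second success; negative binomial with r=2, p=0.461538.
Var(Y) = r(1−p)/p² = 2·0.538462 / 0.461538² = 5.0555556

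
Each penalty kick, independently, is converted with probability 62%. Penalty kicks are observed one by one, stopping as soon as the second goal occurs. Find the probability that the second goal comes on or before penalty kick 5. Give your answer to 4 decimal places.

Finishing within 5 penalty kicks ⇔ at least 2 successes in the first 5. With X ~ Binomial(5, 0.62), P(Y ≤ 5) = 1 − P(X ≤ 1).
  k=0: C(5,0)·0.62^0·0.38^5 = 0.007924
  k=1: C(5,1)·0.62^1·0.38^4 = 0.064639
1 − 0.072563 = 0.927437

0.9274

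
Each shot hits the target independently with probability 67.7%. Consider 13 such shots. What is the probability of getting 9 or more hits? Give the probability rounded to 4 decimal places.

X ~ Binomial(13, 0.677); P(X ≥ 9) = Σ C(13,k) p^k (1−p)^(13−k) over k:
  k=9: C(13,9)·0.677^9·0.323^4 = 0.232495
  k=10: C(13,10)·0.677^10·0.323^3 = 0.194922
  k=11: C(13,11)·0.677^11·0.323^2 = 0.111423
  k=12: C(13,12)·0.677^12·0.323^1 = 0.038923
  k=13: C(13,13)·0.677^13·0.323^0 = 0.006276
Total = 0.584039

0.5840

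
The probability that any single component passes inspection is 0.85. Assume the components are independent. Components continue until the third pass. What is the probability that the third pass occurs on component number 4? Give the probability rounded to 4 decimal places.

0.2764

Y = trial on which the third success occurs; negative binomial, r=3, p=0.85.
P(Y=4) = C(3,2) · p^3 · (1−p)^1
= 3 · 0.61413 · 0.15 = 0.276356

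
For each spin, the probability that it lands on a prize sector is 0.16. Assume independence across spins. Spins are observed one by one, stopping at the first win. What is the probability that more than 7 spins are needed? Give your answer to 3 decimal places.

Y = number of spins to the first success; geometric, p = 0.16.
P(Y > 7) = P(first 7 all fail) = (1−p)^7 = 0.29509

0.295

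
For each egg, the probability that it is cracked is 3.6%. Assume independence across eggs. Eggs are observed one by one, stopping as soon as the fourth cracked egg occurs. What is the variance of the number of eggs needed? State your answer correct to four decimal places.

2975.3086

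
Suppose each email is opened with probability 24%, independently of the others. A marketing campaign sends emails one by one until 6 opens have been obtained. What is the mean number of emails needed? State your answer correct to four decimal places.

25.0000

Y = total emails until the sixth success; negative binomial with r=6, p=0.24.
E[Y] = r / p = 6 / 0.24 = 25.000000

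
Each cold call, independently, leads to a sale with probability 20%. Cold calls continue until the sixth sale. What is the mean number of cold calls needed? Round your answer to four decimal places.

Y = total cold calls until the sixth success; negative binomial with r=6, p=0.20.
E[Y] = r / p = 6 / 0.20 = 30.000000

30.0000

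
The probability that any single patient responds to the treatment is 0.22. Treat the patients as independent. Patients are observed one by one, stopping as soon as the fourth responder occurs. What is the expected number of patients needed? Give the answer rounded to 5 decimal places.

18.18182

Y = total patients until the fourth success; negative binomial with r=4, p=0.22.
E[Y] = r / p = 4 / 0.22 = 18.1818182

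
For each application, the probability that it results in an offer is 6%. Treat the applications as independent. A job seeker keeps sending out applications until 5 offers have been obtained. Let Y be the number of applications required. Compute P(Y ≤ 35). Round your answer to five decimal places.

Finishing within 35 applications ⇔ at least 5 successes in the first 35. With X ~ Binomial(35, 0.06), P(Y ≤ 35) = 1 − P(X ≤ 4).
  k=0: C(35,0)·0.06^0·0.94^35 = 0.1146766
  k=1: C(35,1)·0.06^1·0.94^34 = 0.2561924
  k=2: C(35,2)·0.06^2·0.94^33 = 0.2779961
  k=3: C(35,3)·0.06^3·0.94^32 = 0.1951887
  k=4: C(35,4)·0.06^4·0.94^31 = 0.0996708
1 − 0.9437247 = 0.0562753

0.05628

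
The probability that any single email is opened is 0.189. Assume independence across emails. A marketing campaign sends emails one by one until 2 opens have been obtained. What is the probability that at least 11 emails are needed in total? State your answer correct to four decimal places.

Needing more than 10 emails ⇔ fewer than 2 successes in the first 10. With X ~ Binomial(10, 0.189), P(Y > 10) = P(X ≤ 1).
  k=0: C(10,0)·0.189^0·0.811^10 = 0.123086
  k=1: C(10,1)·0.189^1·0.811^9 = 0.286846
P(X ≤ 1) = 0.409932

0.4099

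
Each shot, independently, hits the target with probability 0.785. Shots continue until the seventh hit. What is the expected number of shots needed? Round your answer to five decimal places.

8.91720

Y = total shots until the seventh success; negative binomial with r=7, p=0.785.
E[Y] = r / p = 7 / 0.785 = 8.9171975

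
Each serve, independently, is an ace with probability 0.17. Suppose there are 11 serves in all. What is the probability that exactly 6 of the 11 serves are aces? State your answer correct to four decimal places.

X ~ Binomial(n=11, p=0.17).
P(X=6) = C(11,6) · p^6 · (1−p)^5
= 462 · 2.4138e-05 · 0.3939 = 0.004393

0.0044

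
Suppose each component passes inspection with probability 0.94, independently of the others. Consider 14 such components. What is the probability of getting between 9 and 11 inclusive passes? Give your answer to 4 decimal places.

0.0477

X ~ Binomial(14, 0.94); P(9 ≤ X ≤ 11) = Σ C(14,k) p^k (1−p)^(14−k) over k:
  k=9: C(14,9)·0.94^9·0.06^5 = 0.000892
  k=10: C(14,10)·0.94^10·0.06^4 = 0.006987
  k=11: C(14,11)·0.94^11·0.06^3 = 0.039807
Total = 0.047687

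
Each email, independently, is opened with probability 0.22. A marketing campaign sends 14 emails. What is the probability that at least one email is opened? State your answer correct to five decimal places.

P(at least one) = 1 − P(none) = 1 − (1 − 0.22)^14
= 1 − 0.0308549 = 0.9691451

0.96915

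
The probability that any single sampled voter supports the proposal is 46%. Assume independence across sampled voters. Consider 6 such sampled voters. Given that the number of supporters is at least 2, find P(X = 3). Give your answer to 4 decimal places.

X ~ Binomial(6, 0.46). Want P(X=3 | X≥2) = P(X=3) / P(X≥2).
P(X=3) = C(6,3)·0.46^3·0.54^3 = 0.306538
P(X≥2) = 1 − 0.024795 − 0.126730 = 0.848476
Ratio = 0.306538 / 0.848476 = 0.361281

0.3613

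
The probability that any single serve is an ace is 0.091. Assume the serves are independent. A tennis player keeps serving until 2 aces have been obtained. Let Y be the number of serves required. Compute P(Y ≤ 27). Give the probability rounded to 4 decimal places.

Finishing within 27 serves ⇔ at least 2 successes in the first 27. With X ~ Binomial(27, 0.091), P(Y ≤ 27) = 1 − P(X ≤ 1).
  k=0: C(27,0)·0.091^0·0.909^27 = 0.076072
  k=1: C(27,1)·0.091^1·0.909^26 = 0.205620
1 − 0.281692 = 0.718308

0.7183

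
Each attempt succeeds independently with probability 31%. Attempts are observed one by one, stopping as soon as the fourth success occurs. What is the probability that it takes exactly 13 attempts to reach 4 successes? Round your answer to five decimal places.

0.07203

Y = trial on which the fourth success occurs; negative binomial, r=4, p=0.31.
P(Y=13) = C(12,3) · p^4 · (1−p)^9
= 220 · 0.0092352 · 0.035452 = 0.0720296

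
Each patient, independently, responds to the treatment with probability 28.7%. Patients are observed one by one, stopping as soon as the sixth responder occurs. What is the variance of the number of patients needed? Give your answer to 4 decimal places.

Y = total patients until the sixth success; negative binomial with r=6, p=0.287.
Var(Y) = r(1−p)/p² = 6·0.713 / 0.287² = 51.937015

51.9370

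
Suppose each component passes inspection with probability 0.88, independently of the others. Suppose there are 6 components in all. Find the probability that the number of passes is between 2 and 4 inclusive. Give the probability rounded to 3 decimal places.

X ~ Binomial(6, 0.88); P(2 ≤ X ≤ 4) = Σ C(6,k) p^k (1−p)^(6−k) over k:
  k=2: C(6,2)·0.88^2·0.12^4 = 0.00241
  k=3: C(6,3)·0.88^3·0.12^3 = 0.02355
  k=4: C(6,4)·0.88^4·0.12^2 = 0.12953
Total = 0.15549

0.155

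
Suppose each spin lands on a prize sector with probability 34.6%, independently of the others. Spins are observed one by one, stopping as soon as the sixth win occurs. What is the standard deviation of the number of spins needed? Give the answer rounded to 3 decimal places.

5.725

Y = total spins until the sixth success; negative binomial with r=6, p=0.346.
SD(Y) = √[r(1−p)/p²] = √(32.77757) = 5.72517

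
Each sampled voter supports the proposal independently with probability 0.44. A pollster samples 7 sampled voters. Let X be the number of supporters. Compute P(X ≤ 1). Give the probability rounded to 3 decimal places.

0.112

X ~ Binomial(7, 0.44); P(X ≤ 1) = Σ C(7,k) p^k (1−p)^(7−k) over k:
  k=0: C(7,0)·0.44^0·0.56^7 = 0.01727
  k=1: C(7,1)·0.44^1·0.56^6 = 0.09499
Total = 0.11226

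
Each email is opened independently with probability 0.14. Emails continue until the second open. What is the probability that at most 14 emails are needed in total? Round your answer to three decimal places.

0.603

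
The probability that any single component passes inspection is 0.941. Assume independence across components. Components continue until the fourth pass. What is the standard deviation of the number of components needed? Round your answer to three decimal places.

0.516

Y = total components until the fourth success; negative binomial with r=4, p=0.941.
SD(Y) = √[r(1−p)/p²] = √(0.26652) = 0.51626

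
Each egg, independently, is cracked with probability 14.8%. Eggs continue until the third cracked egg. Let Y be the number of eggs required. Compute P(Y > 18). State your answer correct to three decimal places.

Needing more than 18 eggs ⇔ fewer than 3 successes in the first 18. With X ~ Binomial(18, 0.148), P(Y > 18) = P(X ≤ 2).
  k=0: C(18,0)·0.148^0·0.852^18 = 0.05596
  k=1: C(18,1)·0.148^1·0.852^17 = 0.17499
  k=2: C(18,2)·0.148^2·0.852^16 = 0.25837
P(X ≤ 2) = 0.48933

0.489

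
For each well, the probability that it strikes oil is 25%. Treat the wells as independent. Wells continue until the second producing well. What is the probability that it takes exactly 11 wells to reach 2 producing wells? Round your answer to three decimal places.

Y = trial on which the second success occurs; negative binomial, r=2, p=0.25.
P(Y=11) = C(10,1) · p^2 · (1−p)^9
= 10 · 0.0625 · 0.075085 = 0.04693

0.047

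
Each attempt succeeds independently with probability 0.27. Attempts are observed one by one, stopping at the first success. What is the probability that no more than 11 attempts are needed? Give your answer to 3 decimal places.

Y = number of attempts to the first success; geometric, p = 0.27.
P(Y ≤ 11) = 1 − (1−p)^11 = 1 − 0.03137 = 0.96863

0.969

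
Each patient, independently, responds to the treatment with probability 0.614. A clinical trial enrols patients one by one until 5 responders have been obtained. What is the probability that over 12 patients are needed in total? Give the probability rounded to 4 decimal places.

Needing more than 12 patients ⇔ fewer than 5 successes in the first 12. With X ~ Binomial(12, 0.614), P(Y > 12) = P(X ≤ 4).
  k=0: C(12,0)·0.614^0·0.386^12 = 0.000011
  k=1: C(12,1)·0.614^1·0.386^11 = 0.000209
  k=2: C(12,2)·0.614^2·0.386^10 = 0.001827
  k=3: C(12,3)·0.614^3·0.386^9 = 0.009688
  k=4: C(12,4)·0.614^4·0.386^8 = 0.034672
P(X ≤ 4) = 0.046406

0.0464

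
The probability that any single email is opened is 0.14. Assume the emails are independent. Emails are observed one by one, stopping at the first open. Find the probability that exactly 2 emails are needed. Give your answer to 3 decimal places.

0.120

Geometric (trials to first success), p = 0.14.
P(Y = 2) = (1−p)^1 · p = 0.86 · 0.14 = 0.12040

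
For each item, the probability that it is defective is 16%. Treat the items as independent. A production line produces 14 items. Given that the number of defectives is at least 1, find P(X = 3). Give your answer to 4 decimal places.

0.2399

X ~ Binomial(14, 0.16). Want P(X=3 | X≥1) = P(X=3) / P(X≥1).
P(X=3) = C(14,3)·0.16^3·0.84^11 = 0.219045
P(X≥1) = 1 − 0.087078 = 0.912922
Ratio = 0.219045 / 0.912922 = 0.239939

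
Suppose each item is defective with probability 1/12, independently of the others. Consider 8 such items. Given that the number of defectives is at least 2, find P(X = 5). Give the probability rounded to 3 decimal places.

X ~ Binomial(8, 0.083333). Want P(X=5 | X≥2) = P(X=5) / P(X≥2).
P(X=5) = C(8,5)·0.083333^5·0.916667^3 = 0.00017
P(X≥2) = 1 − 0.49853 − 0.36257 = 0.13890
Ratio = 0.00017 / 0.13890 = 0.00125

0.001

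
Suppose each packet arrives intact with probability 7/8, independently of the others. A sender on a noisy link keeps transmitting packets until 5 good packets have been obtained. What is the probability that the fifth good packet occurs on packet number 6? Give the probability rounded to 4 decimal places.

0.3206

Y = trial on which the fifth success occurs; negative binomial, r=5, p=0.875.
P(Y=6) = C(5,4) · p^5 · (1−p)^1
= 5 · 0.51291 · 0.125 = 0.320568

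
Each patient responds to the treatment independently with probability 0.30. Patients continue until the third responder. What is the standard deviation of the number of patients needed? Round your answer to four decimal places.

4.8305

Y = total patients until the third success; negative binomial with r=3, p=0.30.
SD(Y) = √[r(1−p)/p²] = √(23.333333) = 4.830459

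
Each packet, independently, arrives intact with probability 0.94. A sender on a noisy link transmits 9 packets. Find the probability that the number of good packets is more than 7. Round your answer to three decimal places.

0.902

X ~ Binomial(9, 0.94); P(X ≥ 8) = Σ C(9,k) p^k (1−p)^(9−k) over k:
  k=8: C(9,8)·0.94^8·0.06^1 = 0.32917
  k=9: C(9,9)·0.94^9·0.06^0 = 0.57299
Total = 0.90216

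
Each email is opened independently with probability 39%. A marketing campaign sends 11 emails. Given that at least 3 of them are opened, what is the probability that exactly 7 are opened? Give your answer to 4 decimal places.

0.0723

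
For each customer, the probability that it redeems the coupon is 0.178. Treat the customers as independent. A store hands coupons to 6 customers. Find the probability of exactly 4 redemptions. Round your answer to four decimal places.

X ~ Binomial(n=6, p=0.178).
P(X=4) = C(6,4) · p^4 · (1−p)^2
= 15 · 0.0010039 · 0.67568 = 0.010175

0.0102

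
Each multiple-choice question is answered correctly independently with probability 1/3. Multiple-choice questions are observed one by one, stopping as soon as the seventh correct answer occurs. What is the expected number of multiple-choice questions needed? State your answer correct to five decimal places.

Y = total multiple-choice questions until the seventh success; negative binomial with r=7, p=0.333333.
E[Y] = r / p = 7 / 0.333333 = 21.0000000

21.00000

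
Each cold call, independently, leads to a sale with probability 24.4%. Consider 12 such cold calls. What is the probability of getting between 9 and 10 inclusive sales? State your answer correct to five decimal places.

0.00032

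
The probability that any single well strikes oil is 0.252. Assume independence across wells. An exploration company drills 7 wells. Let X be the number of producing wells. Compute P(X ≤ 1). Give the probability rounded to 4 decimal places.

0.4400

X ~ Binomial(7, 0.252); P(X ≤ 1) = Σ C(7,k) p^k (1−p)^(7−k) over k:
  k=0: C(7,0)·0.252^0·0.748^7 = 0.131012
  k=1: C(7,1)·0.252^1·0.748^6 = 0.308964
Total = 0.439976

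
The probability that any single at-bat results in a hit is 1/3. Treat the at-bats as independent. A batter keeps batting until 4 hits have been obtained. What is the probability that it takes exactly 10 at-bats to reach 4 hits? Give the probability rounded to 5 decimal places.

0.09104

Y = trial on which the fourth success occurs; negative binomial, r=4, p=0.333333.
P(Y=10) = C(9,3) · p^4 · (1−p)^6
= 84 · 0.012346 · 0.087791 = 0.0910430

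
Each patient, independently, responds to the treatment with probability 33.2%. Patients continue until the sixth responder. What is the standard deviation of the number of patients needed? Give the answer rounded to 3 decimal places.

Y = total patients until the sixth success; negative binomial with r=6, p=0.332.
SD(Y) = √[r(1−p)/p²] = √(36.36232) = 6.03012

6.030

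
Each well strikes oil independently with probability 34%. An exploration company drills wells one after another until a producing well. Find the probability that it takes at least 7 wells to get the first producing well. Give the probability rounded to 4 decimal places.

0.0827

Y = number of wells to the first success; geometric, p = 0.34.
P(Y > 6) = P(first 6 all fail) = (1−p)^6 = 0.082654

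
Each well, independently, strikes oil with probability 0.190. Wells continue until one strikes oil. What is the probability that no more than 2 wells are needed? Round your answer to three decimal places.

Y = number of wells to the first success; geometric, p = 0.19.
P(Y ≤ 2) = 1 − (1−p)^2 = 1 − 0.65610 = 0.34390

0.344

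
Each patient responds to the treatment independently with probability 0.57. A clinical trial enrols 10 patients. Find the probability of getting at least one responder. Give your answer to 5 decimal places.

0.99978

P(at least one) = 1 − P(none) = 1 − (1 − 0.57)^10
= 1 − 0.0002161 = 0.9997839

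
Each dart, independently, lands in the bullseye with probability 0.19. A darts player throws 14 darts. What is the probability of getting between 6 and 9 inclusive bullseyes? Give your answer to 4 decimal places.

X ~ Binomial(14, 0.19); P(6 ≤ X ≤ 9) = Σ C(14,k) p^k (1−p)^(14−k) over k:
  k=6: C(14,6)·0.19^6·0.81^8 = 0.026179
  k=7: C(14,7)·0.19^7·0.81^7 = 0.007018
  k=8: C(14,8)·0.19^8·0.81^6 = 0.001440
  k=9: C(14,9)·0.19^9·0.81^5 = 0.000225
Total = 0.034863

0.0349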